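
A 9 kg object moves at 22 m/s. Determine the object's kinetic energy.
KE = ½mv² = ½(9)(22)² = 2178.0 J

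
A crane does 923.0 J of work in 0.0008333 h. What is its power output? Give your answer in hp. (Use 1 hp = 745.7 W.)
Convert to SI: W = 923.0 J, t = 2.99988 s
P = W/t = 923.0/2.99988 = 307.679 W = 0.4126 hp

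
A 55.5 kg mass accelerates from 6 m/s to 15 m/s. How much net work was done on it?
W = ΔKE = ½m(v₂² − v₁²) = ½(55.5)(15² − 6²) = 5244.75 J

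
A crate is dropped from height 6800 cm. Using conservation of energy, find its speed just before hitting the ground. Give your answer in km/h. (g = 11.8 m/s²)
Convert to SI: h = 68.0 m
mgh = ½mv² ⇒ v = √(2gh) = √(2·11.8·68.0) = 40.06 m/s = 144.2 km/h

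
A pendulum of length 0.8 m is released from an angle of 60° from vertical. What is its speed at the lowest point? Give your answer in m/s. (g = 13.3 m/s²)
h = L(1 − cosθ) = 0.8(1 − cos60°) = 0.4 m
v = √(2gh) = √(2·13.3·0.4) = 3.262 m/s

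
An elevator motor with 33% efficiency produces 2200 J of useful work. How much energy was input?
W_in = W_out/η = 2200/0.33 = 6667 J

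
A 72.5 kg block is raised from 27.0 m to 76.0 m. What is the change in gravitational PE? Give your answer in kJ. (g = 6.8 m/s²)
ΔPE = mgΔh = (72.5)(6.8)(49.0) = 24157.0 J = 24.16 kJ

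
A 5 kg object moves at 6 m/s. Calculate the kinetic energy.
KE = ½mv² = ½(5)(6)² = 90.0 J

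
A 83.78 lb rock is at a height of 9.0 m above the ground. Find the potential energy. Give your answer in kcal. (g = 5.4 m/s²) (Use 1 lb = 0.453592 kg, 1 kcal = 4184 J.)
Convert to SI: m = 38.0019 kg, h = 9.0 m
PE = mgh = (38.0019)(5.4)(9.0) = 1846.89 J = 0.4414 kcal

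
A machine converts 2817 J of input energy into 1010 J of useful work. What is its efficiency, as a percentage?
η = W_out/W_in = 1010/2817 = 35.85%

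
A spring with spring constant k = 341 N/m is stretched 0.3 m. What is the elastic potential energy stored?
PE = ½kx² = ½(341)(0.3)² = 15.35 J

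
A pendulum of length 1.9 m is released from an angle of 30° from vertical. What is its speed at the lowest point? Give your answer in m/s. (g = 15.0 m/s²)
h = L(1 − cosθ) = 1.9(1 − cos30°) = 0.254552 m
v = √(2gh) = √(2·15.0·0.254552) = 2.763 m/s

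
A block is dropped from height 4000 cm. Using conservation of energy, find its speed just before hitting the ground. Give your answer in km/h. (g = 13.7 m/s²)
Convert to SI: h = 40.0 m
mgh = ½mv² ⇒ v = √(2gh) = √(2·13.7·40.0) = 33.1059 m/s = 119.2 km/h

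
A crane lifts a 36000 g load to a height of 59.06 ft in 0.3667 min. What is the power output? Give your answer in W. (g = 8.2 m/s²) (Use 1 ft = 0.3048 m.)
Convert to SI: m = 36.0 kg, h = 18.0015 m, t = 22.002 s
P = mgh/t = (36.0)(8.2)(18.0015)/22.002 = 241.5 W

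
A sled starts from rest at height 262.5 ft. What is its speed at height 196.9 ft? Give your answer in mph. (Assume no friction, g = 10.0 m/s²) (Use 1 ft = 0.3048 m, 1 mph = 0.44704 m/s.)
Convert to SI: h₁−h₂ = 19.9949 m
mgh₁ = mgh₂ + ½mv² ⇒ v = √(2g(h₁−h₂)) = √(2·10.0·19.9949) = 19.9974 m/s = 44.73 mph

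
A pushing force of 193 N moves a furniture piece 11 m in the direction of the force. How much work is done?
W = F·d = (193)(11) = 2123 J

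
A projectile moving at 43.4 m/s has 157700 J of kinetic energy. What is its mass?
m = 2·KE/v² = 2·157700/(43.4)² = 167.4 kg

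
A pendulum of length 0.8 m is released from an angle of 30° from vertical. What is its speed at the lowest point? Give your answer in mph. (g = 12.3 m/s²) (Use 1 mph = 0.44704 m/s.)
h = L(1 − cosθ) = 0.8(1 − cos30°) = 0.10718 m
v = √(2gh) = √(2·12.3·0.10718) = 1.62377 m/s = 3.632 mph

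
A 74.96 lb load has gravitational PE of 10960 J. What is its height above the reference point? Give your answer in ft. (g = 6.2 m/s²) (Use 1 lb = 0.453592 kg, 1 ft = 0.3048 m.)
Convert to SI: m = 34.0013 kg, PE = 10960.0 J
h = PE/(mg) = 10960.0/(34.0013·6.2) = 51.9905 m = 170.6 ft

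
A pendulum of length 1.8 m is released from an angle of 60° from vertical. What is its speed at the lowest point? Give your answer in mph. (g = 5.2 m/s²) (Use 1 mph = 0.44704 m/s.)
h = L(1 − cosθ) = 1.8(1 − cos60°) = 0.9 m
v = √(2gh) = √(2·5.2·0.9) = 3.05941 m/s = 6.844 mph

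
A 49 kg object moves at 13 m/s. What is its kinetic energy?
KE = ½mv² = ½(49)(13)² = 4140.5 J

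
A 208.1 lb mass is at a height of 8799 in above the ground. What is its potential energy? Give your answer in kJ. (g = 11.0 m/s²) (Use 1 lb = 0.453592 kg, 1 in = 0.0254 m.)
Convert to SI: m = 94.3925 kg, h = 223.495 m
PE = mgh = (94.3925)(11.0)(223.495) = 232058 J = 232.1 kJ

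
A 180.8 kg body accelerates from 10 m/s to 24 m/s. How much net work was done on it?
W = ΔKE = ½m(v₂² − v₁²) = ½(180.8)(24² − 10²) = 43030.4 J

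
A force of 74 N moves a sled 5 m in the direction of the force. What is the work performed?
W = F·d = (74)(5) = 370.0 J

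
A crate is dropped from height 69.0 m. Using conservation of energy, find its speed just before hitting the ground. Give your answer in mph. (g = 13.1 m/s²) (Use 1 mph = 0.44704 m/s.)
mgh = ½mv² ⇒ v = √(2gh) = √(2·13.1·69.0) = 42.5182 m/s = 95.11 mph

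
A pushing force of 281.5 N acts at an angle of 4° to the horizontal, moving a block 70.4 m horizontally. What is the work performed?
W = F·d·cosθ = (281.5)(70.4)cos(4°) = 19770 J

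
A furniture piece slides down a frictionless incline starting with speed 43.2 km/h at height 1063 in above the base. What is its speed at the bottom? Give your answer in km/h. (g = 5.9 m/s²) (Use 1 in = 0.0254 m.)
Convert to SI: v₀ = 12.0 m/s, h = 27.0002 m
½mv₀² + mgh = ½mv² ⇒ v = √(v₀² + 2gh) = √(12.0² + 2·5.9·27.0002) = 21.5082 m/s = 77.43 km/h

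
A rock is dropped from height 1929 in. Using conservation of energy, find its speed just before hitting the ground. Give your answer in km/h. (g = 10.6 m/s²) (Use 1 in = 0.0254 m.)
Convert to SI: h = 48.9966 m
mgh = ½mv² ⇒ v = √(2gh) = √(2·10.6·48.9966) = 32.2293 m/s = 116.0 km/h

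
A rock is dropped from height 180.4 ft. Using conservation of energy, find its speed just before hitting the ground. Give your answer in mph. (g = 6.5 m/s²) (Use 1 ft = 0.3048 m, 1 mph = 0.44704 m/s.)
Convert to SI: h = 54.9859 m
mgh = ½mv² ⇒ v = √(2gh) = √(2·6.5·54.9859) = 26.7361 m/s = 59.81 mph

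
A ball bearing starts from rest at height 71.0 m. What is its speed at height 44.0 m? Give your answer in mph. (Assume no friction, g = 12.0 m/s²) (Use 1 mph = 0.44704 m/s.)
mgh₁ = mgh₂ + ½mv² ⇒ v = √(2g(h₁−h₂)) = √(2·12.0·27.0) = 25.4558 m/s = 56.94 mph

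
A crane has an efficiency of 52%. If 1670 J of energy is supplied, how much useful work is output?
W_out = η·W_in = 0.52·1670 = 868.4 J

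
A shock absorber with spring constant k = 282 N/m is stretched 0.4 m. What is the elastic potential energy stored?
PE = ½kx² = ½(282)(0.4)² = 22.56 J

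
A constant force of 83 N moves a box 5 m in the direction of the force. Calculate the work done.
W = F·d = (83)(5) = 415.0 J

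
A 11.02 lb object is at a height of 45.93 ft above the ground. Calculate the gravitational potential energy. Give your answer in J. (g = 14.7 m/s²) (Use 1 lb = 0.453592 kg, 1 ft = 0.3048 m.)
Convert to SI: m = 4.99858 kg, h = 13.9995 m
PE = mgh = (4.99858)(14.7)(13.9995) = 1029 J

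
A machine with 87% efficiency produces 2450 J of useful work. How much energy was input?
W_in = W_out/η = 2450/0.87 = 2816 J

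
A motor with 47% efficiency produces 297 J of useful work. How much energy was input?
W_in = W_out/η = 297/0.47 = 631.9 J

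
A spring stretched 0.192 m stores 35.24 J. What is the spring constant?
k = 2·PE/x² = 2·35.24/(0.192)² = 1912 N/m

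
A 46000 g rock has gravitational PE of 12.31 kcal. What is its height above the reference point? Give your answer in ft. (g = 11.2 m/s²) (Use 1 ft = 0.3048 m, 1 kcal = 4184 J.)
Convert to SI: m = 46.0 kg, PE = 51505.0 J
h = PE/(mg) = 51505.0/(46.0·11.2) = 99.971 m = 328.0 ft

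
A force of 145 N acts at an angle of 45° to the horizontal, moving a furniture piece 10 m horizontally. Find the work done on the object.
W = F·d·cosθ = (145)(10)cos(45°) = 1025 J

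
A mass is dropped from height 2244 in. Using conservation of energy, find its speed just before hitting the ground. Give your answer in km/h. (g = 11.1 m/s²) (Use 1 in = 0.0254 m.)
Convert to SI: h = 56.9976 m
mgh = ½mv² ⇒ v = √(2gh) = √(2·11.1·56.9976) = 35.5717 m/s = 128.1 km/h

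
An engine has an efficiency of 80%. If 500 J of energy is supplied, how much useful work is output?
W_out = η·W_in = 0.8·500 = 400.0 J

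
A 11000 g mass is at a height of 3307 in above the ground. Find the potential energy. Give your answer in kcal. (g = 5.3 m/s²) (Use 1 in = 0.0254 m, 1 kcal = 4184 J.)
Convert to SI: m = 11.0 kg, h = 83.9978 m
PE = mgh = (11.0)(5.3)(83.9978) = 4897.07 J = 1.17 kcal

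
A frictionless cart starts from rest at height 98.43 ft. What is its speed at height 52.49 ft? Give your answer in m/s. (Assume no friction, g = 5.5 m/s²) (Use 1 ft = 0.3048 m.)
Convert to SI: h₁−h₂ = 14.0025 m
mgh₁ = mgh₂ + ½mv² ⇒ v = √(2g(h₁−h₂)) = √(2·5.5·14.0025) = 12.41 m/s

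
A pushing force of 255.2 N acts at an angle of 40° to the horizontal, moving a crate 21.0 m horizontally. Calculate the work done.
W = F·d·cosθ = (255.2)(21.0)cos(40°) = 4105 J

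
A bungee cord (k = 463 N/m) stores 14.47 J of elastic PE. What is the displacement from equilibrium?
x = √(2·PE/k) = √(2·14.47/463) = 0.25 m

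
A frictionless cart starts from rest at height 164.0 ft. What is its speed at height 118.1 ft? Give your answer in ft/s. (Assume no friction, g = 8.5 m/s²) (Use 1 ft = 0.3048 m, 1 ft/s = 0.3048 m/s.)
Convert to SI: h₁−h₂ = 13.9903 m
mgh₁ = mgh₂ + ½mv² ⇒ v = √(2g(h₁−h₂)) = √(2·8.5·13.9903) = 15.4219 m/s = 50.6 ft/s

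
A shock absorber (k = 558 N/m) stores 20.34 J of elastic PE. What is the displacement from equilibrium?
x = √(2·PE/k) = √(2·20.34/558) = 0.27 m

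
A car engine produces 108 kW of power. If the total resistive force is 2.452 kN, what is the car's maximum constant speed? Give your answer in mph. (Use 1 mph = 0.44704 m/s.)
Convert to SI: F = 2452.0 N
P = Fv ⇒ v = P/F = 108000 W/2452.0 N = 44.0457 m/s = 98.53 mph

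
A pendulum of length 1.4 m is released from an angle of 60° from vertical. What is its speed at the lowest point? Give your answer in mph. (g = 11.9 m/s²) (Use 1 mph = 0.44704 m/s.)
h = L(1 − cosθ) = 1.4(1 − cos60°) = 0.7 m
v = √(2gh) = √(2·11.9·0.7) = 4.08167 m/s = 9.13 mph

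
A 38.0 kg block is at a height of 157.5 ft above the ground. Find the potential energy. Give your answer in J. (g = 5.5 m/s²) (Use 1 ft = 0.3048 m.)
Convert to SI: m = 38.0 kg, h = 48.006 m
PE = mgh = (38.0)(5.5)(48.006) = 10030 J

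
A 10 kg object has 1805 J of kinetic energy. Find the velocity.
v = √(2·KE/m) = √(2·1805/10) = 19.0 m/s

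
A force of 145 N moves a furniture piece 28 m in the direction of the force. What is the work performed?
W = F·d = (145)(28) = 4060 J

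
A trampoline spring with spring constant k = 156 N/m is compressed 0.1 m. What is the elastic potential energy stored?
PE = ½kx² = ½(156)(0.1)² = 0.78 J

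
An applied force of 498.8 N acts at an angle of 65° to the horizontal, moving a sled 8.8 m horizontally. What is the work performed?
W = F·d·cosθ = (498.8)(8.8)cos(65°) = 1855 J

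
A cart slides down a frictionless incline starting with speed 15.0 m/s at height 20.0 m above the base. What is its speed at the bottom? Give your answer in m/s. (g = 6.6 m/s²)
½mv₀² + mgh = ½mv² ⇒ v = √(v₀² + 2gh) = √(15.0² + 2·6.6·20.0) = 22.11 m/s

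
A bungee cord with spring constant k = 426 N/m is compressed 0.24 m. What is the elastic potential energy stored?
PE = ½kx² = ½(426)(0.24)² = 12.27 J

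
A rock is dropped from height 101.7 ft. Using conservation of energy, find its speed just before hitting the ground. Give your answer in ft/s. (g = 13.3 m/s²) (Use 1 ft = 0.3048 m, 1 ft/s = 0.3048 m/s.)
Convert to SI: h = 30.9982 m
mgh = ½mv² ⇒ v = √(2gh) = √(2·13.3·30.9982) = 28.715 m/s = 94.21 ft/s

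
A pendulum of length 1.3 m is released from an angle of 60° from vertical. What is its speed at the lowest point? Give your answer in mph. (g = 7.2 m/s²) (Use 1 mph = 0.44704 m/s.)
h = L(1 − cosθ) = 1.3(1 − cos60°) = 0.65 m
v = √(2gh) = √(2·7.2·0.65) = 3.05941 m/s = 6.844 mph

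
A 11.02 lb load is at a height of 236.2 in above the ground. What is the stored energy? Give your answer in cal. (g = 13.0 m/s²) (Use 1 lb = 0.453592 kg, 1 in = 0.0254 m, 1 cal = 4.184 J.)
Convert to SI: m = 4.99858 kg, h = 5.99948 m
PE = mgh = (4.99858)(13.0)(5.99948) = 389.856 J = 93.18 cal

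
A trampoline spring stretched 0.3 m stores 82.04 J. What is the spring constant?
k = 2·PE/x² = 2·82.04/(0.3)² = 1823 N/m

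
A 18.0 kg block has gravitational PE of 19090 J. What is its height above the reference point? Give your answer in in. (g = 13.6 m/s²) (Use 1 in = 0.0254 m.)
h = PE/(mg) = 19090.0/(18.0·13.6) = 77.982 m = 3070 in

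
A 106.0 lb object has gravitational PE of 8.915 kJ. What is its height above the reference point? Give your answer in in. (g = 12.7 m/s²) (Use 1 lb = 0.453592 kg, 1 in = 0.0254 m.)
Convert to SI: m = 48.0808 kg, PE = 8915.0 J
h = PE/(mg) = 8915.0/(48.0808·12.7) = 14.5998 m = 574.8 in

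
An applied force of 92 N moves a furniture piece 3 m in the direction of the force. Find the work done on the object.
W = F·d = (92)(3) = 276.0 J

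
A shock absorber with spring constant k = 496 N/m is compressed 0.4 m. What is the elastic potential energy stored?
PE = ½kx² = ½(496)(0.4)² = 39.68 J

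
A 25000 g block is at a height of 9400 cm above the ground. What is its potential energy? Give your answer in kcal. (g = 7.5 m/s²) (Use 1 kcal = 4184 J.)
Convert to SI: m = 25.0 kg, h = 94.0 m
PE = mgh = (25.0)(7.5)(94.0) = 17625.0 J = 4.212 kcal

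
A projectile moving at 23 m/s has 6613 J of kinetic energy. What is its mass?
m = 2·KE/v² = 2·6613/(23)² = 25.0 kg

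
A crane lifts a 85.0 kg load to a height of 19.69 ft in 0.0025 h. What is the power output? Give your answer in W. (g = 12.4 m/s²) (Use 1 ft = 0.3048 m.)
Convert to SI: m = 85.0 kg, h = 6.00151 m, t = 9.0 s
P = mgh/t = (85.0)(12.4)(6.00151)/9.0 = 702.8 W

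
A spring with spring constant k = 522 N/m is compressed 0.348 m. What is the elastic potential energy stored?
PE = ½kx² = ½(522)(0.348)² = 31.61 J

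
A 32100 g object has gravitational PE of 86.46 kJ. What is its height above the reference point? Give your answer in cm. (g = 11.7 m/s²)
Convert to SI: m = 32.1 kg, PE = 86460.0 J
h = PE/(mg) = 86460.0/(32.1·11.7) = 230.21 m = 23020 cm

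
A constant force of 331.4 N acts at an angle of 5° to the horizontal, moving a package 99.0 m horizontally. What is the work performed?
W = F·d·cosθ = (331.4)(99.0)cos(5°) = 32680 J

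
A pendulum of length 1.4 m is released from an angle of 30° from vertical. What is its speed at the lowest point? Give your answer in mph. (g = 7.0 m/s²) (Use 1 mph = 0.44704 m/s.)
h = L(1 − cosθ) = 1.4(1 − cos30°) = 0.187564 m
v = √(2gh) = √(2·7.0·0.187564) = 1.62046 m/s = 3.625 mph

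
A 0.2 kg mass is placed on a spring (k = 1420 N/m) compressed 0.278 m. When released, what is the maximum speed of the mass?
½kx² = ½mv² ⇒ v = x√(k/m) = (0.278)√(1420/0.2) = 23.42 m/s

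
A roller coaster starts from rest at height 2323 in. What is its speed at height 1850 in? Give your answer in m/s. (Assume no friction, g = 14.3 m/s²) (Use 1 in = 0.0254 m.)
Convert to SI: h₁−h₂ = 12.0142 m
mgh₁ = mgh₂ + ½mv² ⇒ v = √(2g(h₁−h₂)) = √(2·14.3·12.0142) = 18.54 m/s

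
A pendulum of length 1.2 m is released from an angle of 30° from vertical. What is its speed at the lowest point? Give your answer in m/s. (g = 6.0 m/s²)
h = L(1 − cosθ) = 1.2(1 − cos30°) = 0.16077 m
v = √(2gh) = √(2·6.0·0.16077) = 1.389 m/s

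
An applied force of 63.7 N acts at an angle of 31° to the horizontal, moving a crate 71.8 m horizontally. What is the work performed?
W = F·d·cosθ = (63.7)(71.8)cos(31°) = 3920 J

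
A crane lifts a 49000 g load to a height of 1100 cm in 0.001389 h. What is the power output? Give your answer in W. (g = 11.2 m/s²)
Convert to SI: m = 49.0 kg, h = 11.0 m, t = 5.0004 s
P = mgh/t = (49.0)(11.2)(11.0)/5.0004 = 1207 W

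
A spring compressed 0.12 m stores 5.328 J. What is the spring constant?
k = 2·PE/x² = 2·5.328/(0.12)² = 740.0 N/m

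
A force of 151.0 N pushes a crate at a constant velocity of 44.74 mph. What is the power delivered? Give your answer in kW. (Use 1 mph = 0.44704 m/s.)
Convert to SI: F = 151.0 N, v = 20.0006 m/s
P = Fv = (151.0)(20.0006) = 3020.09 W = 3.02 kW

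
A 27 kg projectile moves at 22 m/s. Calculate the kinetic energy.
KE = ½mv² = ½(27)(22)² = 6534.0 J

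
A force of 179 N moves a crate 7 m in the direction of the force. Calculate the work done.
W = F·d = (179)(7) = 1253 J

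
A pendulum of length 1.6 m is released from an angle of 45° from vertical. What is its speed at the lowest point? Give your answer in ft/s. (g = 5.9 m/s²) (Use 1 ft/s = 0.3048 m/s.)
h = L(1 − cosθ) = 1.6(1 − cos45°) = 0.468629 m
v = √(2gh) = √(2·5.9·0.468629) = 2.35156 m/s = 7.715 ft/s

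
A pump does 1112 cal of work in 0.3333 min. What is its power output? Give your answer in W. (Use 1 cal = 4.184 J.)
Convert to SI: W = 4652.61 J, t = 19.998 s
P = W/t = 4652.61/19.998 = 232.7 W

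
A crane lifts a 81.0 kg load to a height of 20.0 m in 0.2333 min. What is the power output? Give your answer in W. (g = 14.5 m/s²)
Convert to SI: m = 81.0 kg, h = 20.0 m, t = 13.998 s
P = mgh/t = (81.0)(14.5)(20.0)/13.998 = 1678 W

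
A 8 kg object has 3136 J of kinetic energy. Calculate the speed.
v = √(2·KE/m) = √(2·3136/8) = 28.0 m/s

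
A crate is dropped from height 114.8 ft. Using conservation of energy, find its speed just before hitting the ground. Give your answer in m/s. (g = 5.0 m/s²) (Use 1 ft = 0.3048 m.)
Convert to SI: h = 34.991 m
mgh = ½mv² ⇒ v = √(2gh) = √(2·5.0·34.991) = 18.71 m/s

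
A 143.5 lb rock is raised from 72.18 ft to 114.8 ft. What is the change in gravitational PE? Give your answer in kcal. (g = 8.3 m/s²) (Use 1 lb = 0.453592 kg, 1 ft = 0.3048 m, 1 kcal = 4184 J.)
Convert to SI: m = 65.0905 kg, Δh = 12.9906 m
ΔPE = mgΔh = (65.0905)(8.3)(12.9906) = 7018.17 J = 1.677 kcal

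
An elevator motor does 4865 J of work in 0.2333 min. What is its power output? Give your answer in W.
Convert to SI: W = 4865.0 J, t = 13.998 s
P = W/t = 4865.0/13.998 = 347.5 W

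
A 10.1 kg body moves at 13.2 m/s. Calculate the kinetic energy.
KE = ½mv² = ½(10.1)(13.2)² = 879.9 J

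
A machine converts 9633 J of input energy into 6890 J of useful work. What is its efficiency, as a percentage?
η = W_out/W_in = 6890/9633 = 71.52%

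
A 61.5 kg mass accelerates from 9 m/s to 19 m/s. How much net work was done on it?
W = ΔKE = ½m(v₂² − v₁²) = ½(61.5)(19² − 9²) = 8610.0 J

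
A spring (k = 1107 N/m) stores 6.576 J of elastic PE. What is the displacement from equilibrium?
x = √(2·PE/k) = √(2·6.576/1107) = 0.109 m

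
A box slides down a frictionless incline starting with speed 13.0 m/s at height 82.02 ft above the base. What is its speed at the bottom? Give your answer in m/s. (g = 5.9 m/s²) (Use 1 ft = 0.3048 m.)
Convert to SI: v₀ = 13.0 m/s, h = 24.9997 m
½mv₀² + mgh = ½mv² ⇒ v = √(v₀² + 2gh) = √(13.0² + 2·5.9·24.9997) = 21.54 m/s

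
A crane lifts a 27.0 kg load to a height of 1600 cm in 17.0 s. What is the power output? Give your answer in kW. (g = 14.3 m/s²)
Convert to SI: m = 27.0 kg, h = 16.0 m, t = 17.0 s
P = mgh/t = (27.0)(14.3)(16.0)/17.0 = 363.388 W = 0.3634 kW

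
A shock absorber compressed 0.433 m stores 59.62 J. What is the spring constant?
k = 2·PE/x² = 2·59.62/(0.433)² = 636.0 N/m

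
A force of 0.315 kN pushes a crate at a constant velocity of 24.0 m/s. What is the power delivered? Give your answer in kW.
Convert to SI: F = 315.0 N, v = 24.0 m/s
P = Fv = (315.0)(24.0) = 7560.0 W = 7.56 kW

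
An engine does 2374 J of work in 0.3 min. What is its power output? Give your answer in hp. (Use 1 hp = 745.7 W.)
Convert to SI: W = 2374.0 J, t = 18.0 s
P = W/t = 2374.0/18.0 = 131.889 W = 0.1769 hp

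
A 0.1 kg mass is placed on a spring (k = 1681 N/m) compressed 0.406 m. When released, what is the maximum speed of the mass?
½kx² = ½mv² ⇒ v = x√(k/m) = (0.406)√(1681/0.1) = 52.64 m/s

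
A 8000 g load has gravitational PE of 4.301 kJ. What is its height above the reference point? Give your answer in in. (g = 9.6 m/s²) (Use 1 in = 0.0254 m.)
Convert to SI: m = 8.0 kg, PE = 4301.0 J
h = PE/(mg) = 4301.0/(8.0·9.6) = 56.0026 m = 2205 in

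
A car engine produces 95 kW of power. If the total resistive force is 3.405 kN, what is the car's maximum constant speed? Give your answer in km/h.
Convert to SI: F = 3405.0 N
P = Fv ⇒ v = P/F = 95000 W/3405.0 N = 27.9001 m/s = 100.4 km/h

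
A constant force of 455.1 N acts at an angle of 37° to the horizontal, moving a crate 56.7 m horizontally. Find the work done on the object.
W = F·d·cosθ = (455.1)(56.7)cos(37°) = 20610 J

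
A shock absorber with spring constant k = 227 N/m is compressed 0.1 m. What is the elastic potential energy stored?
PE = ½kx² = ½(227)(0.1)² = 1.135 J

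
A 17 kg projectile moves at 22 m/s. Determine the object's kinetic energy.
KE = ½mv² = ½(17)(22)² = 4114.0 J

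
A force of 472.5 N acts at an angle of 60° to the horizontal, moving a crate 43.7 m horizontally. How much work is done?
W = F·d·cosθ = (472.5)(43.7)cos(60°) = 10320 J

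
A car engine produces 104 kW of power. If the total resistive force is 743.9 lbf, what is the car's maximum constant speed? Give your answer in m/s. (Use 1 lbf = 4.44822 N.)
Convert to SI: F = 3309.03 N
P = Fv ⇒ v = P/F = 104000 W/3309.03 N = 31.43 m/s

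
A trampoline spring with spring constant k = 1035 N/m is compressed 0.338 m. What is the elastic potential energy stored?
PE = ½kx² = ½(1035)(0.338)² = 59.12 J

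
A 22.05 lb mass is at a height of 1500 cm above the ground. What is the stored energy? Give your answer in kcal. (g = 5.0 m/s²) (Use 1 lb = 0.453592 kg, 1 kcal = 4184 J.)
Convert to SI: m = 10.0017 kg, h = 15.0 m
PE = mgh = (10.0017)(5.0)(15.0) = 750.128 J = 0.1793 kcal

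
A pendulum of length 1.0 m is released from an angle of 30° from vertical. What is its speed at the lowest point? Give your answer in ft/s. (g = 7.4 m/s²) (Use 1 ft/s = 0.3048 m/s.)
h = L(1 − cosθ) = 1.0(1 − cos30°) = 0.133975 m
v = √(2gh) = √(2·7.4·0.133975) = 1.40813 m/s = 4.62 ft/s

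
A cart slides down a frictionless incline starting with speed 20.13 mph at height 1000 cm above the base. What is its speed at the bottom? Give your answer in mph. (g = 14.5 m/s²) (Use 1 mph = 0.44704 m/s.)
Convert to SI: v₀ = 8.99892 m/s, h = 10.0 m
½mv₀² + mgh = ½mv² ⇒ v = √(v₀² + 2gh) = √(8.99892² + 2·14.5·10.0) = 19.2609 m/s = 43.09 mph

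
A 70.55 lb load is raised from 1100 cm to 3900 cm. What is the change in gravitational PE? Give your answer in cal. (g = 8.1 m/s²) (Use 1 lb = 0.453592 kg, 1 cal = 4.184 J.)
Convert to SI: m = 32.0009 kg, Δh = 28.0 m
ΔPE = mgΔh = (32.0009)(8.1)(28.0) = 7257.81 J = 1735 cal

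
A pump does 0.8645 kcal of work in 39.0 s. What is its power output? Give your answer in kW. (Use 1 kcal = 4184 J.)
Convert to SI: W = 3617.07 J, t = 39.0 s
P = W/t = 3617.07/39.0 = 92.7453 W = 0.09275 kW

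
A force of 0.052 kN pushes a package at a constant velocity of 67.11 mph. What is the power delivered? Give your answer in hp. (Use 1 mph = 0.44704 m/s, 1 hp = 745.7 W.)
Convert to SI: F = 52.0 N, v = 30.0009 m/s
P = Fv = (52.0)(30.0009) = 1560.04 W = 2.092 hp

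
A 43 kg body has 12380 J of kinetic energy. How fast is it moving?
v = √(2·KE/m) = √(2·12380/43) = 24.0 m/s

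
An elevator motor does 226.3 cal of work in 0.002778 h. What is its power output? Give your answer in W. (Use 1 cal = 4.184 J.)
Convert to SI: W = 946.839 J, t = 10.0008 s
P = W/t = 946.839/10.0008 = 94.68 W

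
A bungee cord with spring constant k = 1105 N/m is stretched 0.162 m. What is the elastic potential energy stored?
PE = ½kx² = ½(1105)(0.162)² = 14.5 J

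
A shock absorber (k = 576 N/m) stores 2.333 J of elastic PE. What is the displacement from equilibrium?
x = √(2·PE/k) = √(2·2.333/576) = 0.09 m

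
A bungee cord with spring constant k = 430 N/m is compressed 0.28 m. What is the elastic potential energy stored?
PE = ½kx² = ½(430)(0.28)² = 16.86 J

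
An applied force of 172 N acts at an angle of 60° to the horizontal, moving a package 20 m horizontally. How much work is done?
W = F·d·cosθ = (172)(20)cos(60°) = 1720 J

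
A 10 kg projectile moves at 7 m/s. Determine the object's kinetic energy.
KE = ½mv² = ½(10)(7)² = 245.0 J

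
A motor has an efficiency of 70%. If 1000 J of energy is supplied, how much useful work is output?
W_out = η·W_in = 0.7·1000 = 700.0 J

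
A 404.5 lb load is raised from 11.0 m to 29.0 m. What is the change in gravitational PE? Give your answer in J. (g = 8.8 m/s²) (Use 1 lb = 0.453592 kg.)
Convert to SI: m = 183.478 kg, Δh = 18.0 m
ΔPE = mgΔh = (183.478)(8.8)(18.0) = 29060 J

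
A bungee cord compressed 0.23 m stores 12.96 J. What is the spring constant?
k = 2·PE/x² = 2·12.96/(0.23)² = 490.0 N/m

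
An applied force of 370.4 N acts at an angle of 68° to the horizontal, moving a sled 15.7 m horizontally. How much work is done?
W = F·d·cosθ = (370.4)(15.7)cos(68°) = 2178 J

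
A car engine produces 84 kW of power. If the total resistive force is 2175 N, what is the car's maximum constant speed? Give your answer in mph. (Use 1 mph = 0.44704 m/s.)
P = Fv ⇒ v = P/F = 84000 W/2175.0 N = 38.6207 m/s = 86.39 mph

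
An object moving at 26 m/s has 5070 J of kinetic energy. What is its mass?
m = 2·KE/v² = 2·5070/(26)² = 15.0 kg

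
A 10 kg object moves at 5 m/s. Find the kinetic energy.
KE = ½mv² = ½(10)(5)² = 125.0 J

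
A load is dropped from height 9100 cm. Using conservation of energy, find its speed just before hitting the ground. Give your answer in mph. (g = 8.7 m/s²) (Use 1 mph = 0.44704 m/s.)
Convert to SI: h = 91.0 m
mgh = ½mv² ⇒ v = √(2gh) = √(2·8.7·91.0) = 39.792 m/s = 89.01 mph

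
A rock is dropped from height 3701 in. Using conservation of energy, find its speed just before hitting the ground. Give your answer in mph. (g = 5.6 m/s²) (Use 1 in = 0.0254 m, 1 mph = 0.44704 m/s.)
Convert to SI: h = 94.0054 m
mgh = ½mv² ⇒ v = √(2gh) = √(2·5.6·94.0054) = 32.4478 m/s = 72.58 mph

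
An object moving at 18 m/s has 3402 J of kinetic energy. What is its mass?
m = 2·KE/v² = 2·3402/(18)² = 21.0 kg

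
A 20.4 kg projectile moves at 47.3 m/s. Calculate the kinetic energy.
KE = ½mv² = ½(20.4)(47.3)² = 22820 J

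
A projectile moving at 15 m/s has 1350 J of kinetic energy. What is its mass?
m = 2·KE/v² = 2·1350/(15)² = 12.0 kg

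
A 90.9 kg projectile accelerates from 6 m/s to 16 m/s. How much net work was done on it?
W = ΔKE = ½m(v₂² − v₁²) = ½(90.9)(16² − 6²) = 9999.0 J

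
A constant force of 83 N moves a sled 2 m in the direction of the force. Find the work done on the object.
W = F·d = (83)(2) = 166.0 J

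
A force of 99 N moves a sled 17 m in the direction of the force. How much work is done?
W = F·d = (99)(17) = 1683 J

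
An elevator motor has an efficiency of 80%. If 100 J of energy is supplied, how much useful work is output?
W_out = η·W_in = 0.8·100 = 80.0 J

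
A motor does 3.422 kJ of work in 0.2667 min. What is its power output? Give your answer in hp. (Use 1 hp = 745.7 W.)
Convert to SI: W = 3422.0 J, t = 16.002 s
P = W/t = 3422.0/16.002 = 213.848 W = 0.2868 hp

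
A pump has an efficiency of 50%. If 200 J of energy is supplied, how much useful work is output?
W_out = η·W_in = 0.5·200 = 100.0 J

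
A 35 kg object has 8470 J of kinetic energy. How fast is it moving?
v = √(2·KE/m) = √(2·8470/35) = 22.0 m/s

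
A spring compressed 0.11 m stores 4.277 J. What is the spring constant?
k = 2·PE/x² = 2·4.277/(0.11)² = 706.9 N/m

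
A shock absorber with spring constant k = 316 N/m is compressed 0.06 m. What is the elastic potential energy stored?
PE = ½kx² = ½(316)(0.06)² = 0.5688 J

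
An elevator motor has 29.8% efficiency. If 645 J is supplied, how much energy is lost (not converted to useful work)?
W_lost = W_in(1 − η) = 645·(1 − 0.298) = 452.8 J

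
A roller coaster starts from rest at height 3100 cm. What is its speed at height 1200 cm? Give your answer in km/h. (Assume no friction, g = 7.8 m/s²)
Convert to SI: h₁−h₂ = 19.0 m
mgh₁ = mgh₂ + ½mv² ⇒ v = √(2g(h₁−h₂)) = √(2·7.8·19.0) = 17.2163 m/s = 61.98 km/h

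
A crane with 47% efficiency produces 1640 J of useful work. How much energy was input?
W_in = W_out/η = 1640/0.47 = 3489 J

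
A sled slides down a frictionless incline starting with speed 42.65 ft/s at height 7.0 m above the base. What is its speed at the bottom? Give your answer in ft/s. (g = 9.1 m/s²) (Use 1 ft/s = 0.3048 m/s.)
Convert to SI: v₀ = 12.9997 m/s, h = 7.0 m
½mv₀² + mgh = ½mv² ⇒ v = √(v₀² + 2gh) = √(12.9997² + 2·9.1·7.0) = 17.2161 m/s = 56.48 ft/s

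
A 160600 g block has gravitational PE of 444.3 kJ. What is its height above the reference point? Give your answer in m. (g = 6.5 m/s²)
Convert to SI: m = 160.6 kg, PE = 444300 J
h = PE/(mg) = 444300/(160.6·6.5) = 425.6 m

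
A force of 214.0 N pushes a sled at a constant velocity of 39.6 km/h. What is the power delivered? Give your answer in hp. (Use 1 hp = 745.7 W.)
Convert to SI: F = 214.0 N, v = 11.0 m/s
P = Fv = (214.0)(11.0) = 2354.0 W = 3.157 hp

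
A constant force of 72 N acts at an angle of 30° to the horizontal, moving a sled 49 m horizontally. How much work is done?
W = F·d·cosθ = (72)(49)cos(30°) = 3055 J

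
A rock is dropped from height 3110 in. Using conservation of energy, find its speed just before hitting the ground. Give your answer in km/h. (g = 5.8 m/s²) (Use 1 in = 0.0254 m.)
Convert to SI: h = 78.994 m
mgh = ½mv² ⇒ v = √(2gh) = √(2·5.8·78.994) = 30.2709 m/s = 109.0 km/h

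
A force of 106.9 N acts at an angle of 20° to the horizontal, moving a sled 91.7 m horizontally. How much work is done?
W = F·d·cosθ = (106.9)(91.7)cos(20°) = 9212 J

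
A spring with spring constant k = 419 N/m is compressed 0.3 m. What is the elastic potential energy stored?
PE = ½kx² = ½(419)(0.3)² = 18.86 J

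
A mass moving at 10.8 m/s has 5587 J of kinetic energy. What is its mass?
m = 2·KE/v² = 2·5587/(10.8)² = 95.8 kg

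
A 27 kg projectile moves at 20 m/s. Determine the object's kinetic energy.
KE = ½mv² = ½(27)(20)² = 5400.0 J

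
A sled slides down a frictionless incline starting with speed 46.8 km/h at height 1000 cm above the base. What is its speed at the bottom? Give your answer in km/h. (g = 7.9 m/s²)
Convert to SI: v₀ = 13.0 m/s, h = 10.0 m
½mv₀² + mgh = ½mv² ⇒ v = √(v₀² + 2gh) = √(13.0² + 2·7.9·10.0) = 18.0831 m/s = 65.1 km/h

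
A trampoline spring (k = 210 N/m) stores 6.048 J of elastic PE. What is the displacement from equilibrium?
x = √(2·PE/k) = √(2·6.048/210) = 0.24 m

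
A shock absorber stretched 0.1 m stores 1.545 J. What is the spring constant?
k = 2·PE/x² = 2·1.545/(0.1)² = 309.0 N/m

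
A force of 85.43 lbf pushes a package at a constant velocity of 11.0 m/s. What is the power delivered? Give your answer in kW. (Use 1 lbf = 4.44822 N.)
Convert to SI: F = 380.011 N, v = 11.0 m/s
P = Fv = (380.011)(11.0) = 4180.13 W = 4.18 kW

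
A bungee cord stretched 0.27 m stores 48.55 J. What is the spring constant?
k = 2·PE/x² = 2·48.55/(0.27)² = 1332 N/m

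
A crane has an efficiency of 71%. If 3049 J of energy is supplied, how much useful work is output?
W_out = η·W_in = 0.71·3049 = 2164.79 J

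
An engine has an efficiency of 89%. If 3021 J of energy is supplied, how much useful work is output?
W_out = η·W_in = 0.89·3021 = 2688.69 J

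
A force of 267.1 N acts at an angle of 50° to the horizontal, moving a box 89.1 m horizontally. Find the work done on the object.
W = F·d·cosθ = (267.1)(89.1)cos(50°) = 15300 J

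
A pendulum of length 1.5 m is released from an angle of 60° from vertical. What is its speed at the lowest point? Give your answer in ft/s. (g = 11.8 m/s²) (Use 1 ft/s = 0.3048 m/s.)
h = L(1 − cosθ) = 1.5(1 − cos60°) = 0.75 m
v = √(2gh) = √(2·11.8·0.75) = 4.20714 m/s = 13.8 ft/s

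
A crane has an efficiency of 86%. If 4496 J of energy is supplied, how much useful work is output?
W_out = η·W_in = 0.86·4496 = 3866.56 J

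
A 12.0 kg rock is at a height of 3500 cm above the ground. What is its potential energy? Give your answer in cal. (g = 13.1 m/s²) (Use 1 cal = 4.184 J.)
Convert to SI: m = 12.0 kg, h = 35.0 m
PE = mgh = (12.0)(13.1)(35.0) = 5502.0 J = 1315 cal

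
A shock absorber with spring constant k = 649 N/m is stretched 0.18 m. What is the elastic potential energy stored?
PE = ½kx² = ½(649)(0.18)² = 10.51 J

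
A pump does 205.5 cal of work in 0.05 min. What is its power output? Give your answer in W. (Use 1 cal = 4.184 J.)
Convert to SI: W = 859.812 J, t = 3.0 s
P = W/t = 859.812/3.0 = 286.6 W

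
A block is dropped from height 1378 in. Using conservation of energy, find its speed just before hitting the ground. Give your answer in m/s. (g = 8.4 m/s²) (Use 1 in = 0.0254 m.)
Convert to SI: h = 35.0012 m
mgh = ½mv² ⇒ v = √(2gh) = √(2·8.4·35.0012) = 24.25 m/s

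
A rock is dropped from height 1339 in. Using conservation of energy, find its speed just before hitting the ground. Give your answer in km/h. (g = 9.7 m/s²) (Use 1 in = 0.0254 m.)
Convert to SI: h = 34.0106 m
mgh = ½mv² ⇒ v = √(2gh) = √(2·9.7·34.0106) = 25.6867 m/s = 92.47 km/h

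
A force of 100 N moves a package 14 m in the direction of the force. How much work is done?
W = F·d = (100)(14) = 1400 J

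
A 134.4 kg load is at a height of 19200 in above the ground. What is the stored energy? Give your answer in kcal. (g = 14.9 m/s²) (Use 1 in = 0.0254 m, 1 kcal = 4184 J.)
Convert to SI: m = 134.4 kg, h = 487.68 m
PE = mgh = (134.4)(14.9)(487.68) = 976608 J = 233.4 kcal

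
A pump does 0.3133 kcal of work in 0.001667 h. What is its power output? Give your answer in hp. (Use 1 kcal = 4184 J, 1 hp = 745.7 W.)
Convert to SI: W = 1310.85 J, t = 6.0012 s
P = W/t = 1310.85/6.0012 = 218.431 W = 0.2929 hp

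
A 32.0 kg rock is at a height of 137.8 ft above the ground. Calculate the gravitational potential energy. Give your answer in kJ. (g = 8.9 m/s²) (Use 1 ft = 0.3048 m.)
Convert to SI: m = 32.0 kg, h = 42.0014 m
PE = mgh = (32.0)(8.9)(42.0014) = 11962.0 J = 11.96 kJ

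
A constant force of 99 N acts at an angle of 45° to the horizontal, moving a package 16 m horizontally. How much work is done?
W = F·d·cosθ = (99)(16)cos(45°) = 1120 J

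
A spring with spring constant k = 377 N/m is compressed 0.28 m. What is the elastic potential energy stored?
PE = ½kx² = ½(377)(0.28)² = 14.78 J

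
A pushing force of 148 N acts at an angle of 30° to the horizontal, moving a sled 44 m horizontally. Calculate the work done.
W = F·d·cosθ = (148)(44)cos(30°) = 5640 J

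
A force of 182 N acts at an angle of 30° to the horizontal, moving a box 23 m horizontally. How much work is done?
W = F·d·cosθ = (182)(23)cos(30°) = 3625 J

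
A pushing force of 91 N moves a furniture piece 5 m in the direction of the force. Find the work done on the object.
W = F·d = (91)(5) = 455.0 J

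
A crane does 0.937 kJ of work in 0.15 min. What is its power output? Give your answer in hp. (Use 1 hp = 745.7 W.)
Convert to SI: W = 937.0 J, t = 9.0 s
P = W/t = 937.0/9.0 = 104.111 W = 0.1396 hp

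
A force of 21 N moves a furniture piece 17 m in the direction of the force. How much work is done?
W = F·d = (21)(17) = 357.0 J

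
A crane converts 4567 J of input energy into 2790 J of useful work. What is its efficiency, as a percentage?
η = W_out/W_in = 2790/4567 = 61.09%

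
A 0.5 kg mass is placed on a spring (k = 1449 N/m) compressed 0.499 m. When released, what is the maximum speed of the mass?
½kx² = ½mv² ⇒ v = x√(k/m) = (0.499)√(1449/0.5) = 26.86 m/s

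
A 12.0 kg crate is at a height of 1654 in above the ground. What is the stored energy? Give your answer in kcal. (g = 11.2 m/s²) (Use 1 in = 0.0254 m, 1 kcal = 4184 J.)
Convert to SI: m = 12.0 kg, h = 42.0116 m
PE = mgh = (12.0)(11.2)(42.0116) = 5646.36 J = 1.35 kcal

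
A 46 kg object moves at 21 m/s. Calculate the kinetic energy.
KE = ½mv² = ½(46)(21)² = 10143.0 J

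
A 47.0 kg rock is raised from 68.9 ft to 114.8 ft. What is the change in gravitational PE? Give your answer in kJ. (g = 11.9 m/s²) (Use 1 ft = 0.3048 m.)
Convert to SI: m = 47.0 kg, Δh = 13.9903 m
ΔPE = mgΔh = (47.0)(11.9)(13.9903) = 7824.79 J = 7.825 kJ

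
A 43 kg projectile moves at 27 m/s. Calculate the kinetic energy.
KE = ½mv² = ½(43)(27)² = 15673.5 J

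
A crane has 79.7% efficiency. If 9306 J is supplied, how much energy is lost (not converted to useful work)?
W_lost = W_in(1 − η) = 9306·(1 − 0.797) = 1889 J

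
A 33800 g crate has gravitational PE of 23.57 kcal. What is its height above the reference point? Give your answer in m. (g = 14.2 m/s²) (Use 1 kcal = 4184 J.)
Convert to SI: m = 33.8 kg, PE = 98616.9 J
h = PE/(mg) = 98616.9/(33.8·14.2) = 205.5 m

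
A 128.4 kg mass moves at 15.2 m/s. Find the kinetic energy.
KE = ½mv² = ½(128.4)(15.2)² = 14830 J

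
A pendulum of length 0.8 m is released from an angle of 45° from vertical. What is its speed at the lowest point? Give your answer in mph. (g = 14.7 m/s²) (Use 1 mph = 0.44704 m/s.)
h = L(1 − cosθ) = 0.8(1 − cos45°) = 0.234315 m
v = √(2gh) = √(2·14.7·0.234315) = 2.62466 m/s = 5.871 mph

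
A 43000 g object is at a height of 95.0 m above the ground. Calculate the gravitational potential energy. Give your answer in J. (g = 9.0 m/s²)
Convert to SI: m = 43.0 kg, h = 95.0 m
PE = mgh = (43.0)(9.0)(95.0) = 36770 J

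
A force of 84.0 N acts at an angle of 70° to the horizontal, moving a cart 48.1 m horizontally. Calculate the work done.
W = F·d·cosθ = (84.0)(48.1)cos(70°) = 1382 J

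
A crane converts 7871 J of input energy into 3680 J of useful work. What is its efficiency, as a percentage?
η = W_out/W_in = 3680/7871 = 46.75%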